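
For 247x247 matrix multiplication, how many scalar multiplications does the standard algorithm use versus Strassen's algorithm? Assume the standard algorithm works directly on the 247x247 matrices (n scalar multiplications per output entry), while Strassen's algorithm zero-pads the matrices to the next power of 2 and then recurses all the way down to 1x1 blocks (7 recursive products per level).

Matrix multiplication for 247x247 matrices:

Strassen's algorithm requires power-of-2 dimensions. Pad 247x247 to 256x256 (next power of 2).

Standard algorithm: 247^3 = 15069223 multiplications
Strassen's algorithm: 7^(log2(256)) = 7^8 = 5764801 multiplications
Savings: 15069223 - 5764801 = 9304422 multiplications

Standard: 15069223 multiplications (247^3). Strassen: 5764801 multiplications (7^8, after padding to 256x256). Strassen reduces 8 recursive multiplications to 7 at each level.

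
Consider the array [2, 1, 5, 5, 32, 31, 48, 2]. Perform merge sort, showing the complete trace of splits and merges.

Merge sort trace:

Split: [2, 1, 5, 5, 32, 31, 48, 2] -> [2, 1, 5, 5] and [32, 31, 48, 2]
  Split: [2, 1, 5, 5] -> [2, 1] and [5, 5]
    Split: [2, 1] -> [2] and [1]
    Merge: [2] + [1] -> [1, 2]
    Split: [5, 5] -> [5] and [5]
    Merge: [5] + [5] -> [5, 5]
  Merge: [1, 2] + [5, 5] -> [1, 2, 5, 5]
  Split: [32, 31, 48, 2] -> [32, 31] and [48, 2]
    Split: [32, 31] -> [32] and [31]
    Merge: [32] + [31] -> [31, 32]
    Split: [48, 2] -> [48] and [2]
    Merge: [48] + [2] -> [2, 48]
  Merge: [31, 32] + [2, 48] -> [2, 31, 32, 48]
Merge: [1, 2, 5, 5] + [2, 31, 32, 48] -> [1, 2, 2, 5, 5, 31, 32, 48]

Final sorted array: [1, 2, 2, 5, 5, 31, 32, 48]

The merge sort proceeds by recursively splitting the array and merging sorted halves.
After all merges, the sorted array is [1, 2, 2, 5, 5, 31, 32, 48].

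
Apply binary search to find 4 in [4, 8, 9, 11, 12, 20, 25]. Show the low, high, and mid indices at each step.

Binary search for 4 in [4, 8, 9, 11, 12, 20, 25]:

lo=0, hi=6, mid=3, arr[mid]=11 -> 11 > 4, search left half
lo=0, hi=2, mid=1, arr[mid]=8 -> 8 > 4, search left half
lo=0, hi=0, mid=0, arr[mid]=4 -> Found target at index 0!

Binary search finds 4 at index 0 after 3 comparisons. The search repeatedly halves the search space by comparing with the middle element.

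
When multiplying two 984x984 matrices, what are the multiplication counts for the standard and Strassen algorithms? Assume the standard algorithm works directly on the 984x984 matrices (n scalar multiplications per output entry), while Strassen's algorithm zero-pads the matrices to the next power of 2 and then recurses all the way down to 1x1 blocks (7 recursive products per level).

Matrix multiplication for 984x984 matrices:

Strassen's algorithm requires power-of-2 dimensions. Pad 984x984 to 1024x1024 (next power of 2).

Standard algorithm: 984^3 = 952763904 multiplications
Strassen's algorithm: 7^(log2(1024)) = 7^10 = 282475249 multiplications
Savings: 952763904 - 282475249 = 670288655 multiplications

Standard: 952763904 multiplications (984^3). Strassen: 282475249 multiplications (7^10, after padding to 1024x1024). Strassen reduces 8 recursive multiplications to 7 at each level.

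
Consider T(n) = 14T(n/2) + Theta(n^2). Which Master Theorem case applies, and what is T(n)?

Master Theorem for T(n) = 14T(n/2) + O(n^2):

a = 14, b = 2, c = 2
log_b(a) = log_2(14) = 3.8074

Case 1: c = 2 < log_2(14) = 3.8074
T(n) = O(n^(log_2 14))

For T(n) = 14T(n/2) + O(n^2): log_2(14) = 3.8074. This is Case 1 of the Master Theorem (c < log_b(a), work dominated by leaves), giving O(n^(log_2 14)).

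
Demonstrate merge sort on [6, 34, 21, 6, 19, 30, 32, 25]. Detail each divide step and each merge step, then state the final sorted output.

Merge sort trace:

Split: [6, 34, 21, 6, 19, 30, 32, 25] -> [6, 34, 21, 6] and [19, 30, 32, 25]
  Split: [6, 34, 21, 6] -> [6, 34] and [21, 6]
    Split: [6, 34] -> [6] and [34]
    Merge: [6] + [34] -> [6, 34]
    Split: [21, 6] -> [21] and [6]
    Merge: [21] + [6] -> [6, 21]
  Merge: [6, 34] + [6, 21] -> [6, 6, 21, 34]
  Split: [19, 30, 32, 25] -> [19, 30] and [32, 25]
    Split: [19, 30] -> [19] and [30]
    Merge: [19] + [30] -> [19, 30]
    Split: [32, 25] -> [32] and [25]
    Merge: [32] + [25] -> [25, 32]
  Merge: [19, 30] + [25, 32] -> [19, 25, 30, 32]
Merge: [6, 6, 21, 34] + [19, 25, 30, 32] -> [6, 6, 19, 21, 25, 30, 32, 34]

Final sorted array: [6, 6, 19, 21, 25, 30, 32, 34]

The merge sort proceeds by recursively splitting the array and merging sorted halves.
After all merges, the sorted array is [6, 6, 19, 21, 25, 30, 32, 34].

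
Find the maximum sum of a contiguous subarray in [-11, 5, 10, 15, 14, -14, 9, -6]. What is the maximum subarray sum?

Using Kadane's algorithm on [-11, 5, 10, 15, 14, -14, 9, -6]:

Scanning through the array:
Position 1 (value 5): max_ending_here = 5, max_so_far = 5
Position 2 (value 10): max_ending_here = 15, max_so_far = 15
Position 3 (value 15): max_ending_here = 30, max_so_far = 30
Position 4 (value 14): max_ending_here = 44, max_so_far = 44
Position 5 (value -14): max_ending_here = 30, max_so_far = 44
Position 6 (value 9): max_ending_here = 39, max_so_far = 44
Position 7 (value -6): max_ending_here = 33, max_so_far = 44

Maximum subarray: [5, 10, 15, 14]
Maximum sum: 44

The maximum subarray is [5, 10, 15, 14] with sum 44. This subarray runs from index 1 to index 4.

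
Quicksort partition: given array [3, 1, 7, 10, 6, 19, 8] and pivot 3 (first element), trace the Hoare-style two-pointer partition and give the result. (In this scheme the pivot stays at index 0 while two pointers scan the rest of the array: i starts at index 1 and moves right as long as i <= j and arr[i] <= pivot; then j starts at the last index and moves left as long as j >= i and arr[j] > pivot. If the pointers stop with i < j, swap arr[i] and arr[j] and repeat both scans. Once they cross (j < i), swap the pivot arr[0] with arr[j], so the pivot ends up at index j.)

Hoare-style two-pointer partition with pivot = 3:

Initial array: [3, 1, 7, 10, 6, 19, 8]

Pointers start at i = 1, j = 6.
i ends at 2, j ends at 1: the pointers have crossed (j < i), so scanning stops.

Swap pivot arr[0] with arr[1] to place pivot at position 1: [1, 3, 7, 10, 6, 19, 8]
Pivot position: 1

After partitioning with pivot 3, the array becomes [1, 3, 7, 10, 6, 19, 8]. The pivot is placed at index 1. All elements to the left of the pivot are <= 3, and all elements to the right are > 3.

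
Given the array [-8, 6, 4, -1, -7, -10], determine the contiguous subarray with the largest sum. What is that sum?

Using Kadane's algorithm on [-8, 6, 4, -1, -7, -10]:

Scanning through the array:
Position 1 (value 6): max_ending_here = 6, max_so_far = 6
Position 2 (value 4): max_ending_here = 10, max_so_far = 10
Position 3 (value -1): max_ending_here = 9, max_so_far = 10
Position 4 (value -7): max_ending_here = 2, max_so_far = 10
Position 5 (value -10): max_ending_here = -8, max_so_far = 10

Maximum subarray: [6, 4]
Maximum sum: 10

The maximum subarray is [6, 4] with sum 10. This subarray runs from index 1 to index 2.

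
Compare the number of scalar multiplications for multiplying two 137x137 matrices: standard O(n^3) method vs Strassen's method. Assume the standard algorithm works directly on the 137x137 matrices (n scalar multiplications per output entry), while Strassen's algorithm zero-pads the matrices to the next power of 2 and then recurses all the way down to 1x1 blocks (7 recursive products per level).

Matrix multiplication for 137x137 matrices:

Strassen's algorithm requires power-of-2 dimensions. Pad 137x137 to 256x256 (next power of 2).

Standard algorithm: 137^3 = 2571353 multiplications
Strassen's algorithm: 7^(log2(256)) = 7^8 = 5764801 multiplications
Difference: 2571353 - 5764801 = -3193448 (Strassen uses MORE here due to padding overhead — for small or just-over-power-of-2 n, padding can outweigh the per-level savings)

Standard: 2571353 multiplications (137^3). Strassen: 5764801 multiplications (7^8, after padding to 256x256). Strassen reduces 8 recursive multiplications to 7 at each level.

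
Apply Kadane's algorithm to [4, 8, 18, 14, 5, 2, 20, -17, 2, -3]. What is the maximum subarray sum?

Using Kadane's algorithm on [4, 8, 18, 14, 5, 2, 20, -17, 2, -3]:

Scanning through the array:
Position 1 (value 8): max_ending_here = 12, max_so_far = 12
Position 2 (value 18): max_ending_here = 30, max_so_far = 30
Position 3 (value 14): max_ending_here = 44, max_so_far = 44
Position 4 (value 5): max_ending_here = 49, max_so_far = 49
Position 5 (value 2): max_ending_here = 51, max_so_far = 51
Position 6 (value 20): max_ending_here = 71, max_so_far = 71
Position 7 (value -17): max_ending_here = 54, max_so_far = 71
Position 8 (value 2): max_ending_here = 56, max_so_far = 71
Position 9 (value -3): max_ending_here = 53, max_so_far = 71

Maximum subarray: [4, 8, 18, 14, 5, 2, 20]
Maximum sum: 71

The maximum subarray is [4, 8, 18, 14, 5, 2, 20] with sum 71. This subarray runs from index 0 to index 6.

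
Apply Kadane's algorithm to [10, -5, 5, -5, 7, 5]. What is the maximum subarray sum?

Using Kadane's algorithm on [10, -5, 5, -5, 7, 5]:

Scanning through the array:
Position 1 (value -5): max_ending_here = 5, max_so_far = 10
Position 2 (value 5): max_ending_here = 10, max_so_far = 10
Position 3 (value -5): max_ending_here = 5, max_so_far = 10
Position 4 (value 7): max_ending_here = 12, max_so_far = 12
Position 5 (value 5): max_ending_here = 17, max_so_far = 17

Maximum subarray: [10, -5, 5, -5, 7, 5]
Maximum sum: 17

The maximum subarray is [10, -5, 5, -5, 7, 5] with sum 17. This subarray runs from index 0 to index 5.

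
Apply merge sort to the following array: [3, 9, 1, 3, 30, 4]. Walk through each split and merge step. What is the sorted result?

Merge sort trace:

Split: [3, 9, 1, 3, 30, 4] -> [3, 9, 1] and [3, 30, 4]
  Split: [3, 9, 1] -> [3] and [9, 1]
    Split: [9, 1] -> [9] and [1]
    Merge: [9] + [1] -> [1, 9]
  Merge: [3] + [1, 9] -> [1, 3, 9]
  Split: [3, 30, 4] -> [3] and [30, 4]
    Split: [30, 4] -> [30] and [4]
    Merge: [30] + [4] -> [4, 30]
  Merge: [3] + [4, 30] -> [3, 4, 30]
Merge: [1, 3, 9] + [3, 4, 30] -> [1, 3, 3, 4, 9, 30]

Final sorted array: [1, 3, 3, 4, 9, 30]

The merge sort proceeds by recursively splitting the array and merging sorted halves.
After all merges, the sorted array is [1, 3, 3, 4, 9, 30].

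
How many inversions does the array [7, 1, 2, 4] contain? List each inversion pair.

Finding inversions in [7, 1, 2, 4]:

(0, 1): arr[0]=7 > arr[1]=1
(0, 2): arr[0]=7 > arr[2]=2
(0, 3): arr[0]=7 > arr[3]=4

Total inversions: 3

The array has 3 inversion(s): (0,1), (0,2), (0,3). Each pair (i,j) satisfies i < j and arr[i] > arr[j].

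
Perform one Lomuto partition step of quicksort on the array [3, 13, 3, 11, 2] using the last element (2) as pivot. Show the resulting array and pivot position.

Lomuto partition with pivot = 2:

Initial array: [3, 13, 3, 11, 2]

arr[0]=3 > 2: no swap
arr[1]=13 > 2: no swap
arr[2]=3 > 2: no swap
arr[3]=11 > 2: no swap

Place pivot at position 0: [2, 13, 3, 11, 3]
Pivot position: 0

After partitioning with pivot 2, the array becomes [2, 13, 3, 11, 3]. The pivot is placed at index 0. All elements to the left of the pivot are <= 2, and all elements to the right are > 2.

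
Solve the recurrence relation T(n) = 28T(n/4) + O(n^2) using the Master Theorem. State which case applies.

Master Theorem for T(n) = 28T(n/4) + O(n^2):

a = 28, b = 4, c = 2
log_b(a) = log_4(28) = 2.4037

Case 1: c = 2 < log_4(28) = 2.4037
T(n) = O(n^(log_4 28))

For T(n) = 28T(n/4) + O(n^2): log_4(28) = 2.4037. This is Case 1 of the Master Theorem (c < log_b(a), work dominated by leaves), giving O(n^(log_4 28)).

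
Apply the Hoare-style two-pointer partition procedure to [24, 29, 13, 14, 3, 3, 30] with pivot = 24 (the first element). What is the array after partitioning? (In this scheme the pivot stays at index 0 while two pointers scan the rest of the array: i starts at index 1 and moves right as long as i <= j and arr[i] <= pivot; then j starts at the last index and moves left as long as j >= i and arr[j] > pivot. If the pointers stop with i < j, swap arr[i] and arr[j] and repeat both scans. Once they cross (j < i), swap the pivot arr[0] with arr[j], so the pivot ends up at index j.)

Hoare-style two-pointer partition with pivot = 24:

Initial array: [24, 29, 13, 14, 3, 3, 30]

Pointers start at i = 1, j = 6.
i stops at index 1 (arr[1]=29 > 24), j stops at index 5 (arr[5]=3 <= 24): swap arr[1] and arr[5], array becomes [24, 3, 13, 14, 3, 29, 30]
i ends at 5, j ends at 4: the pointers have crossed (j < i), so scanning stops.

Swap pivot arr[0] with arr[4] to place pivot at position 4: [3, 3, 13, 14, 24, 29, 30]
Pivot position: 4

After partitioning with pivot 24, the array becomes [3, 3, 13, 14, 24, 29, 30]. The pivot is placed at index 4. All elements to the left of the pivot are <= 24, and all elements to the right are > 24.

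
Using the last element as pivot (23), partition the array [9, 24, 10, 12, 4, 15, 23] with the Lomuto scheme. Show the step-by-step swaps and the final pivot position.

Lomuto partition with pivot = 23:

Initial array: [9, 24, 10, 12, 4, 15, 23]

arr[0]=9 <= 23: swap with position 0, array becomes [9, 24, 10, 12, 4, 15, 23]
arr[1]=24 > 23: no swap
arr[2]=10 <= 23: swap with position 1, array becomes [9, 10, 24, 12, 4, 15, 23]
arr[3]=12 <= 23: swap with position 2, array becomes [9, 10, 12, 24, 4, 15, 23]
arr[4]=4 <= 23: swap with position 3, array becomes [9, 10, 12, 4, 24, 15, 23]
arr[5]=15 <= 23: swap with position 4, array becomes [9, 10, 12, 4, 15, 24, 23]

Place pivot at position 5: [9, 10, 12, 4, 15, 23, 24]
Pivot position: 5

After partitioning with pivot 23, the array becomes [9, 10, 12, 4, 15, 23, 24]. The pivot is placed at index 5. All elements to the left of the pivot are <= 23, and all elements to the right are > 23.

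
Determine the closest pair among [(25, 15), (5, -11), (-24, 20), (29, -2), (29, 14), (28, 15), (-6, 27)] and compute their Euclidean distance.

Computing all pairwise distances among 7 points:

d((25, 15), (5, -11)) = 32.8024
d((25, 15), (-24, 20)) = 49.2544
d((25, 15), (29, -2)) = 17.4642
d((25, 15), (29, 14)) = 4.1231
d((25, 15), (28, 15)) = 3.0
d((25, 15), (-6, 27)) = 33.2415
d((5, -11), (-24, 20)) = 42.45
d((5, -11), (29, -2)) = 25.632
d((5, -11), (29, 14)) = 34.6554
d((5, -11), (28, 15)) = 34.7131
d((5, -11), (-6, 27)) = 39.5601
d((-24, 20), (29, -2)) = 57.3847
d((-24, 20), (29, 14)) = 53.3385
d((-24, 20), (28, 15)) = 52.2398
d((-24, 20), (-6, 27)) = 19.3132
d((29, -2), (29, 14)) = 16.0
d((29, -2), (28, 15)) = 17.0294
d((29, -2), (-6, 27)) = 45.4533
d((29, 14), (28, 15)) = 1.4142 <-- minimum
d((29, 14), (-6, 27)) = 37.3363
d((28, 15), (-6, 27)) = 36.0555

Closest pair: (29, 14) and (28, 15) with distance 1.4142

The closest pair is (29, 14) and (28, 15) with Euclidean distance 1.4142. For 7 points, brute-force pairwise comparison is shown above. For large n, the divide-and-conquer algorithm (sort by x, recurse on halves, check the dividing strip) achieves O(n log n).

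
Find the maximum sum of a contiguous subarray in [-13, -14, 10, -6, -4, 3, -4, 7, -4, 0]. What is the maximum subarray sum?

Using Kadane's algorithm on [-13, -14, 10, -6, -4, 3, -4, 7, -4, 0]:

Scanning through the array:
Position 1 (value -14): max_ending_here = -14, max_so_far = -13
Position 2 (value 10): max_ending_here = 10, max_so_far = 10
Position 3 (value -6): max_ending_here = 4, max_so_far = 10
Position 4 (value -4): max_ending_here = 0, max_so_far = 10
Position 5 (value 3): max_ending_here = 3, max_so_far = 10
Position 6 (value -4): max_ending_here = -1, max_so_far = 10
Position 7 (value 7): max_ending_here = 7, max_so_far = 10
Position 8 (value -4): max_ending_here = 3, max_so_far = 10
Position 9 (value 0): max_ending_here = 3, max_so_far = 10

Maximum subarray: [10]
Maximum sum: 10

The maximum subarray is [10] with sum 10. This subarray runs from index 2 to index 2.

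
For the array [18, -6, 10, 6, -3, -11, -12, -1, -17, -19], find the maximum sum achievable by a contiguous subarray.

Using Kadane's algorithm on [18, -6, 10, 6, -3, -11, -12, -1, -17, -19]:

Scanning through the array:
Position 1 (value -6): max_ending_here = 12, max_so_far = 18
Position 2 (value 10): max_ending_here = 22, max_so_far = 22
Position 3 (value 6): max_ending_here = 28, max_so_far = 28
Position 4 (value -3): max_ending_here = 25, max_so_far = 28
Position 5 (value -11): max_ending_here = 14, max_so_far = 28
Position 6 (value -12): max_ending_here = 2, max_so_far = 28
Position 7 (value -1): max_ending_here = 1, max_so_far = 28
Position 8 (value -17): max_ending_here = -16, max_so_far = 28
Position 9 (value -19): max_ending_here = -19, max_so_far = 28

Maximum subarray: [18, -6, 10, 6]
Maximum sum: 28

The maximum subarray is [18, -6, 10, 6] with sum 28. This subarray runs from index 0 to index 3.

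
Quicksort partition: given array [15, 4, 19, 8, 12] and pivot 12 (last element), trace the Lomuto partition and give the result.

Lomuto partition with pivot = 12:

Initial array: [15, 4, 19, 8, 12]

arr[0]=15 > 12: no swap
arr[1]=4 <= 12: swap with position 0, array becomes [4, 15, 19, 8, 12]
arr[2]=19 > 12: no swap
arr[3]=8 <= 12: swap with position 1, array becomes [4, 8, 19, 15, 12]

Place pivot at position 2: [4, 8, 12, 15, 19]
Pivot position: 2

After partitioning with pivot 12, the array becomes [4, 8, 12, 15, 19]. The pivot is placed at index 2. All elements to the left of the pivot are <= 12, and all elements to the right are > 12.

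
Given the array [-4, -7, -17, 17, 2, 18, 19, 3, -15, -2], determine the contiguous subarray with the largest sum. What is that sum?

Using Kadane's algorithm on [-4, -7, -17, 17, 2, 18, 19, 3, -15, -2]:

Scanning through the array:
Position 1 (value -7): max_ending_here = -7, max_so_far = -4
Position 2 (value -17): max_ending_here = -17, max_so_far = -4
Position 3 (value 17): max_ending_here = 17, max_so_far = 17
Position 4 (value 2): max_ending_here = 19, max_so_far = 19
Position 5 (value 18): max_ending_here = 37, max_so_far = 37
Position 6 (value 19): max_ending_here = 56, max_so_far = 56
Position 7 (value 3): max_ending_here = 59, max_so_far = 59
Position 8 (value -15): max_ending_here = 44, max_so_far = 59
Position 9 (value -2): max_ending_here = 42, max_so_far = 59

Maximum subarray: [17, 2, 18, 19, 3]
Maximum sum: 59

The maximum subarray is [17, 2, 18, 19, 3] with sum 59. This subarray runs from index 3 to index 7.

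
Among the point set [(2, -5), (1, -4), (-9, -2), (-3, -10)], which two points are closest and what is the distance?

Computing all pairwise distances among 4 points:

d((2, -5), (1, -4)) = 1.4142 <-- minimum
d((2, -5), (-9, -2)) = 11.4018
d((2, -5), (-3, -10)) = 7.0711
d((1, -4), (-9, -2)) = 10.198
d((1, -4), (-3, -10)) = 7.2111
d((-9, -2), (-3, -10)) = 10.0

Closest pair: (2, -5) and (1, -4) with distance 1.4142

The closest pair is (2, -5) and (1, -4) with Euclidean distance 1.4142. For 4 points, brute-force pairwise comparison is shown above. For large n, the divide-and-conquer algorithm (sort by x, recurse on halves, check the dividing strip) achieves O(n log n).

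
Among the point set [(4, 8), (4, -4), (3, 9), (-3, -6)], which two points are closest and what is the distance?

Computing all pairwise distances among 4 points:

d((4, 8), (4, -4)) = 12.0
d((4, 8), (3, 9)) = 1.4142 <-- minimum
d((4, 8), (-3, -6)) = 15.6525
d((4, -4), (3, 9)) = 13.0384
d((4, -4), (-3, -6)) = 7.2801
d((3, 9), (-3, -6)) = 16.1555

Closest pair: (4, 8) and (3, 9) with distance 1.4142

The closest pair is (4, 8) and (3, 9) with Euclidean distance 1.4142. For 4 points, brute-force pairwise comparison is shown above. For large n, the divide-and-conquer algorithm (sort by x, recurse on halves, check the dividing strip) achieves O(n log n).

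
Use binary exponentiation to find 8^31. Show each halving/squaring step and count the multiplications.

Computing 8^31 by squaring (build up from 8^1; each line after the first costs one multiplication):

8^1 = 8
8^2 = (8^1)^2 = 8^2 = 64
8^3 = 8 * 8^2 = 8 * 64 = 512
8^6 = (8^3)^2 = 512^2 = 262144
8^7 = 8 * 8^6 = 8 * 262144 = 2097152
8^14 = (8^7)^2 = 2097152^2 = 4398046511104
8^15 = 8 * 8^14 = 8 * 4398046511104 = 35184372088832
8^30 = (8^15)^2 = 35184372088832^2 = 1237940039285380274899124224
8^31 = 8 * 8^30 = 8 * 1237940039285380274899124224 = 9903520314283042199192993792

Result: 9903520314283042199192993792
Multiplications needed: 8 (8 lines after 8^1)

8^31 = 9903520314283042199192993792. Using exponentiation by squaring, this requires 8 multiplications. The key idea: if the exponent is even, square the half-power; if odd, multiply by the base once.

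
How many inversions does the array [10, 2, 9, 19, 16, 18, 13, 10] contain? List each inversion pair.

Finding inversions in [10, 2, 9, 19, 16, 18, 13, 10]:

(0, 1): arr[0]=10 > arr[1]=2
(0, 2): arr[0]=10 > arr[2]=9
(3, 4): arr[3]=19 > arr[4]=16
(3, 5): arr[3]=19 > arr[5]=18
(3, 6): arr[3]=19 > arr[6]=13
(3, 7): arr[3]=19 > arr[7]=10
(4, 6): arr[4]=16 > arr[6]=13
(4, 7): arr[4]=16 > arr[7]=10
(5, 6): arr[5]=18 > arr[6]=13
(5, 7): arr[5]=18 > arr[7]=10
(6, 7): arr[6]=13 > arr[7]=10

Total inversions: 11

The array has 11 inversion(s): (0,1), (0,2), (3,4), (3,5), (3,6), (3,7), (4,6), (4,7), (5,6), (5,7), (6,7). Each pair (i,j) satisfies i < j and arr[i] > arr[j].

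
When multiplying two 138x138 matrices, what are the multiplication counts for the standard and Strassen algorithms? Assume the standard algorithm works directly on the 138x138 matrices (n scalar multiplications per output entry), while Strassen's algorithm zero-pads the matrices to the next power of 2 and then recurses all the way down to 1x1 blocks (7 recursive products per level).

Matrix multiplication for 138x138 matrices:

Strassen's algorithm requires power-of-2 dimensions. Pad 138x138 to 256x256 (next power of 2).

Standard algorithm: 138^3 = 2628072 multiplications
Strassen's algorithm: 7^(log2(256)) = 7^8 = 5764801 multiplications
Difference: 2628072 - 5764801 = -3136729 (Strassen uses MORE here due to padding overhead — for small or just-over-power-of-2 n, padding can outweigh the per-level savings)

Standard: 2628072 multiplications (138^3). Strassen: 5764801 multiplications (7^8, after padding to 256x256). Strassen reduces 8 recursive multiplications to 7 at each level.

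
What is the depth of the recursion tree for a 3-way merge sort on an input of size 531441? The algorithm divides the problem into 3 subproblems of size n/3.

For divide and conquer with division factor 3:

Problem sizes at each level:
Level 0: 531441
Level 1: 177147
Level 2: 59049
Level 3: 19683
Level 4: 6561
Level 5: 2187
Level 6: 729
Level 7: 243
Level 8: 81
Level 9: 27
Level 10: 9
Level 11: 3
Level 12: 1

The root is level 0 and the size-1 base case is level 12 (the tree spans levels 0 through 12, i.e. 13 levels counting the root), so the depth is the number of divisions: log_3(531441) = 12

The recursion tree depth is log_3(531441) = 12. At each level, the problem size is divided by 3, so it takes 12 divisions to reduce to a base case of size 1. The algorithm makes 3 recursive calls at each level.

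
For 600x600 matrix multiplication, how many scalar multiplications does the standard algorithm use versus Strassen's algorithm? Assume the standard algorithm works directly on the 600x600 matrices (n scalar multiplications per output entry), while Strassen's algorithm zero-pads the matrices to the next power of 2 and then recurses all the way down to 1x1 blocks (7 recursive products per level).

Matrix multiplication for 600x600 matrices:

Strassen's algorithm requires power-of-2 dimensions. Pad 600x600 to 1024x1024 (next power of 2).

Standard algorithm: 600^3 = 216000000 multiplications
Strassen's algorithm: 7^(log2(1024)) = 7^10 = 282475249 multiplications
Difference: 216000000 - 282475249 = -66475249 (Strassen uses MORE here due to padding overhead — for small or just-over-power-of-2 n, padding can outweigh the per-level savings)

Standard: 216000000 multiplications (600^3). Strassen: 282475249 multiplications (7^10, after padding to 1024x1024). Strassen reduces 8 recursive multiplications to 7 at each level.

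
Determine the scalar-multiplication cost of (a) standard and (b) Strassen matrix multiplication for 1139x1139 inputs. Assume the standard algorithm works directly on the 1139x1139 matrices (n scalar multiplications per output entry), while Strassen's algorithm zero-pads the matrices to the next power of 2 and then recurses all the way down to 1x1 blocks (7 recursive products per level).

Matrix multiplication for 1139x1139 matrices:

Strassen's algorithm requires power-of-2 dimensions. Pad 1139x1139 to 2048x2048 (next power of 2).

Standard algorithm: 1139^3 = 1477648619 multiplications
Strassen's algorithm: 7^(log2(2048)) = 7^11 = 1977326743 multiplications
Difference: 1477648619 - 1977326743 = -499678124 (Strassen uses MORE here due to padding overhead — for small or just-over-power-of-2 n, padding can outweigh the per-level savings)

Standard: 1477648619 multiplications (1139^3). Strassen: 1977326743 multiplications (7^11, after padding to 2048x2048). Strassen reduces 8 recursive multiplications to 7 at each level.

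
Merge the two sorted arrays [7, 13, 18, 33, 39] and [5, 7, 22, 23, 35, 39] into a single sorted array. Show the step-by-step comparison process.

Merging process:

Compare 7 vs 5: take 5 from right. Merged: [5]
Compare 7 vs 7: take 7 from left. Merged: [5, 7]
Compare 13 vs 7: take 7 from right. Merged: [5, 7, 7]
Compare 13 vs 22: take 13 from left. Merged: [5, 7, 7, 13]
Compare 18 vs 22: take 18 from left. Merged: [5, 7, 7, 13, 18]
Compare 33 vs 22: take 22 from right. Merged: [5, 7, 7, 13, 18, 22]
Compare 33 vs 23: take 23 from right. Merged: [5, 7, 7, 13, 18, 22, 23]
Compare 33 vs 35: take 33 from left. Merged: [5, 7, 7, 13, 18, 22, 23, 33]
Compare 39 vs 35: take 35 from right. Merged: [5, 7, 7, 13, 18, 22, 23, 33, 35]
Compare 39 vs 39: take 39 from left. Merged: [5, 7, 7, 13, 18, 22, 23, 33, 35, 39]
Append remaining from right: [39]. Merged: [5, 7, 7, 13, 18, 22, 23, 33, 35, 39, 39]

Final merged array: [5, 7, 7, 13, 18, 22, 23, 33, 35, 39, 39]
Total comparisons: 10

The merged array is [5, 7, 7, 13, 18, 22, 23, 33, 35, 39, 39], requiring 10 comparisons. The merge step runs in O(n) time where n is the total number of elements.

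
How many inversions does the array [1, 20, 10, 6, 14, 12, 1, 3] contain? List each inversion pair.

Finding inversions in [1, 20, 10, 6, 14, 12, 1, 3]:

(1, 2): arr[1]=20 > arr[2]=10
(1, 3): arr[1]=20 > arr[3]=6
(1, 4): arr[1]=20 > arr[4]=14
(1, 5): arr[1]=20 > arr[5]=12
(1, 6): arr[1]=20 > arr[6]=1
(1, 7): arr[1]=20 > arr[7]=3
(2, 3): arr[2]=10 > arr[3]=6
(2, 6): arr[2]=10 > arr[6]=1
(2, 7): arr[2]=10 > arr[7]=3
(3, 6): arr[3]=6 > arr[6]=1
(3, 7): arr[3]=6 > arr[7]=3
(4, 5): arr[4]=14 > arr[5]=12
(4, 6): arr[4]=14 > arr[6]=1
(4, 7): arr[4]=14 > arr[7]=3
(5, 6): arr[5]=12 > arr[6]=1
(5, 7): arr[5]=12 > arr[7]=3

Total inversions: 16

The array has 16 inversion(s): (1,2), (1,3), (1,4), (1,5), (1,6), (1,7), (2,3), (2,6), (2,7), (3,6), (3,7), (4,5), (4,6), (4,7), (5,6), (5,7). Each pair (i,j) satisfies i < j and arr[i] > arr[j].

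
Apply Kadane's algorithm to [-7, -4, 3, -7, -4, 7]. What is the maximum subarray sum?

Using Kadane's algorithm on [-7, -4, 3, -7, -4, 7]:

Scanning through the array:
Position 1 (value -4): max_ending_here = -4, max_so_far = -4
Position 2 (value 3): max_ending_here = 3, max_so_far = 3
Position 3 (value -7): max_ending_here = -4, max_so_far = 3
Position 4 (value -4): max_ending_here = -4, max_so_far = 3
Position 5 (value 7): max_ending_here = 7, max_so_far = 7

Maximum subarray: [7]
Maximum sum: 7

The maximum subarray is [7] with sum 7. This subarray runs from index 5 to index 5.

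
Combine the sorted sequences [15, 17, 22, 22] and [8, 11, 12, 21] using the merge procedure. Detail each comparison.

Merging process:

Compare 15 vs 8: take 8 from right. Merged: [8]
Compare 15 vs 11: take 11 from right. Merged: [8, 11]
Compare 15 vs 12: take 12 from right. Merged: [8, 11, 12]
Compare 15 vs 21: take 15 from left. Merged: [8, 11, 12, 15]
Compare 17 vs 21: take 17 from left. Merged: [8, 11, 12, 15, 17]
Compare 22 vs 21: take 21 from right. Merged: [8, 11, 12, 15, 17, 21]
Append remaining from left: [22, 22]. Merged: [8, 11, 12, 15, 17, 21, 22, 22]

Final merged array: [8, 11, 12, 15, 17, 21, 22, 22]
Total comparisons: 6

The merged array is [8, 11, 12, 15, 17, 21, 22, 22], requiring 6 comparisons. The merge step runs in O(n) time where n is the total number of elements.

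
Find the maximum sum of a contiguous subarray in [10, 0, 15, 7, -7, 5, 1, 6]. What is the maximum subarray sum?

Using Kadane's algorithm on [10, 0, 15, 7, -7, 5, 1, 6]:

Scanning through the array:
Position 1 (value 0): max_ending_here = 10, max_so_far = 10
Position 2 (value 15): max_ending_here = 25, max_so_far = 25
Position 3 (value 7): max_ending_here = 32, max_so_far = 32
Position 4 (value -7): max_ending_here = 25, max_so_far = 32
Position 5 (value 5): max_ending_here = 30, max_so_far = 32
Position 6 (value 1): max_ending_here = 31, max_so_far = 32
Position 7 (value 6): max_ending_here = 37, max_so_far = 37

Maximum subarray: [10, 0, 15, 7, -7, 5, 1, 6]
Maximum sum: 37

The maximum subarray is [10, 0, 15, 7, -7, 5, 1, 6] with sum 37. This subarray runs from index 0 to index 7.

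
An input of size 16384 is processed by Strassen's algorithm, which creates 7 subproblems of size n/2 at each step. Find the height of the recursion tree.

For divide and conquer with division factor 2:

Problem sizes at each level:
Level 0: 16384
Level 1: 8192
Level 2: 4096
Level 3: 2048
Level 4: 1024
Level 5: 512
Level 6: 256
Level 7: 128
Level 8: 64
Level 9: 32
Level 10: 16
Level 11: 8
Level 12: 4
Level 13: 2
Level 14: 1

The root is level 0 and the size-1 base case is level 14 (the tree spans levels 0 through 14, i.e. 15 levels counting the root), so the depth is the number of divisions: log_2(16384) = 14

The recursion tree depth is log_2(16384) = 14. At each level, the problem size is divided by 2, so it takes 14 divisions to reduce to a base case of size 1. The algorithm makes 7 recursive calls at each level.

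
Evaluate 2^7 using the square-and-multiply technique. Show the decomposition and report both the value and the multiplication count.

Computing 2^7 by squaring (build up from 2^1; each line after the first costs one multiplication):

2^1 = 2
2^2 = (2^1)^2 = 2^2 = 4
2^3 = 2 * 2^2 = 2 * 4 = 8
2^6 = (2^3)^2 = 8^2 = 64
2^7 = 2 * 2^6 = 2 * 64 = 128

Result: 128
Multiplications needed: 4 (4 lines after 2^1)

2^7 = 128. Using exponentiation by squaring, this requires 4 multiplications. The key idea: if the exponent is even, square the half-power; if odd, multiply by the base once.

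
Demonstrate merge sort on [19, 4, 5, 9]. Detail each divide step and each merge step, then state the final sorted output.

Merge sort trace:

Split: [19, 4, 5, 9] -> [19, 4] and [5, 9]
  Split: [19, 4] -> [19] and [4]
  Merge: [19] + [4] -> [4, 19]
  Split: [5, 9] -> [5] and [9]
  Merge: [5] + [9] -> [5, 9]
Merge: [4, 19] + [5, 9] -> [4, 5, 9, 19]

Final sorted array: [4, 5, 9, 19]

The merge sort proceeds by recursively splitting the array and merging sorted halves.
After all merges, the sorted array is [4, 5, 9, 19].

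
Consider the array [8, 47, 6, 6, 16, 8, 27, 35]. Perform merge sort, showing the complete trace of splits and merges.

Merge sort trace:

Split: [8, 47, 6, 6, 16, 8, 27, 35] -> [8, 47, 6, 6] and [16, 8, 27, 35]
  Split: [8, 47, 6, 6] -> [8, 47] and [6, 6]
    Split: [8, 47] -> [8] and [47]
    Merge: [8] + [47] -> [8, 47]
    Split: [6, 6] -> [6] and [6]
    Merge: [6] + [6] -> [6, 6]
  Merge: [8, 47] + [6, 6] -> [6, 6, 8, 47]
  Split: [16, 8, 27, 35] -> [16, 8] and [27, 35]
    Split: [16, 8] -> [16] and [8]
    Merge: [16] + [8] -> [8, 16]
    Split: [27, 35] -> [27] and [35]
    Merge: [27] + [35] -> [27, 35]
  Merge: [8, 16] + [27, 35] -> [8, 16, 27, 35]
Merge: [6, 6, 8, 47] + [8, 16, 27, 35] -> [6, 6, 8, 8, 16, 27, 35, 47]

Final sorted array: [6, 6, 8, 8, 16, 27, 35, 47]

The merge sort proceeds by recursively splitting the array and merging sorted halves.
After all merges, the sorted array is [6, 6, 8, 8, 16, 27, 35, 47].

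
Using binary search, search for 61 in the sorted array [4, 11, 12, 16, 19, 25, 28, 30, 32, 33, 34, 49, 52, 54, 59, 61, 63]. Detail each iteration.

Binary search for 61 in [4, 11, 12, 16, 19, 25, 28, 30, 32, 33, 34, 49, 52, 54, 59, 61, 63]:

lo=0, hi=16, mid=8, arr[mid]=32 -> 32 < 61, search right half
lo=9, hi=16, mid=12, arr[mid]=52 -> 52 < 61, search right half
lo=13, hi=16, mid=14, arr[mid]=59 -> 59 < 61, search right half
lo=15, hi=16, mid=15, arr[mid]=61 -> Found target at index 15!

Binary search finds 61 at index 15 after 4 comparisons. The search repeatedly halves the search space by comparing with the middle element.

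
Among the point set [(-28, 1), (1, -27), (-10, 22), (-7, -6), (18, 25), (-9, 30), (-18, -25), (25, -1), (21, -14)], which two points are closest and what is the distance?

Computing all pairwise distances among 9 points:

d((-28, 1), (1, -27)) = 40.3113
d((-28, 1), (-10, 22)) = 27.6586
d((-28, 1), (-7, -6)) = 22.1359
d((-28, 1), (18, 25)) = 51.8845
d((-28, 1), (-9, 30)) = 34.6699
d((-28, 1), (-18, -25)) = 27.8568
d((-28, 1), (25, -1)) = 53.0377
d((-28, 1), (21, -14)) = 51.2445
d((1, -27), (-10, 22)) = 50.2195
d((1, -27), (-7, -6)) = 22.4722
d((1, -27), (18, 25)) = 54.7083
d((1, -27), (-9, 30)) = 57.8705
d((1, -27), (-18, -25)) = 19.105
d((1, -27), (25, -1)) = 35.3836
d((1, -27), (21, -14)) = 23.8537
d((-10, 22), (-7, -6)) = 28.1603
d((-10, 22), (18, 25)) = 28.1603
d((-10, 22), (-9, 30)) = 8.0623 <-- minimum
d((-10, 22), (-18, -25)) = 47.676
d((-10, 22), (25, -1)) = 41.8808
d((-10, 22), (21, -14)) = 47.5079
d((-7, -6), (18, 25)) = 39.8246
d((-7, -6), (-9, 30)) = 36.0555
d((-7, -6), (-18, -25)) = 21.9545
d((-7, -6), (25, -1)) = 32.3883
d((-7, -6), (21, -14)) = 29.1204
d((18, 25), (-9, 30)) = 27.4591
d((18, 25), (-18, -25)) = 61.6117
d((18, 25), (25, -1)) = 26.9258
d((18, 25), (21, -14)) = 39.1152
d((-9, 30), (-18, -25)) = 55.7315
d((-9, 30), (25, -1)) = 46.0109
d((-9, 30), (21, -14)) = 53.2541
d((-18, -25), (25, -1)) = 49.2443
d((-18, -25), (21, -14)) = 40.5216
d((25, -1), (21, -14)) = 13.6015

Closest pair: (-10, 22) and (-9, 30) with distance 8.0623

The closest pair is (-10, 22) and (-9, 30) with Euclidean distance 8.0623. For 9 points, brute-force pairwise comparison is shown above. For large n, the divide-and-conquer algorithm (sort by x, recurse on halves, check the dividing strip) achieves O(n log n).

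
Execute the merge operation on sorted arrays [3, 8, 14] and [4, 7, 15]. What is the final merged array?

Merging process:

Compare 3 vs 4: take 3 from left. Merged: [3]
Compare 8 vs 4: take 4 from right. Merged: [3, 4]
Compare 8 vs 7: take 7 from right. Merged: [3, 4, 7]
Compare 8 vs 15: take 8 from left. Merged: [3, 4, 7, 8]
Compare 14 vs 15: take 14 from left. Merged: [3, 4, 7, 8, 14]
Append remaining from right: [15]. Merged: [3, 4, 7, 8, 14, 15]

Final merged array: [3, 4, 7, 8, 14, 15]
Total comparisons: 5

The merged array is [3, 4, 7, 8, 14, 15], requiring 5 comparisons. The merge step runs in O(n) time where n is the total number of elements.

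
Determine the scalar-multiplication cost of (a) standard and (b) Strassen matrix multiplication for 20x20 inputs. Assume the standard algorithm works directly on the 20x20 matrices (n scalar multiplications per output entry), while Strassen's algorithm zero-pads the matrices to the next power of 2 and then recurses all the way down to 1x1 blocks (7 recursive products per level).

Matrix multiplication for 20x20 matrices:

Strassen's algorithm requires power-of-2 dimensions. Pad 20x20 to 32x32 (next power of 2).

Standard algorithm: 20^3 = 8000 multiplications
Strassen's algorithm: 7^(log2(32)) = 7^5 = 16807 multiplications
Difference: 8000 - 16807 = -8807 (Strassen uses MORE here due to padding overhead — for small or just-over-power-of-2 n, padding can outweigh the per-level savings)

Standard: 8000 multiplications (20^3). Strassen: 16807 multiplications (7^5, after padding to 32x32). Strassen reduces 8 recursive multiplications to 7 at each level.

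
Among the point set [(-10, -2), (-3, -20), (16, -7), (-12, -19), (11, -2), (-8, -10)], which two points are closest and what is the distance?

Computing all pairwise distances among 6 points:

d((-10, -2), (-3, -20)) = 19.3132
d((-10, -2), (16, -7)) = 26.4764
d((-10, -2), (-12, -19)) = 17.1172
d((-10, -2), (11, -2)) = 21.0
d((-10, -2), (-8, -10)) = 8.2462
d((-3, -20), (16, -7)) = 23.0217
d((-3, -20), (-12, -19)) = 9.0554
d((-3, -20), (11, -2)) = 22.8035
d((-3, -20), (-8, -10)) = 11.1803
d((16, -7), (-12, -19)) = 30.4631
d((16, -7), (11, -2)) = 7.0711 <-- minimum
d((16, -7), (-8, -10)) = 24.1868
d((-12, -19), (11, -2)) = 28.6007
d((-12, -19), (-8, -10)) = 9.8489
d((11, -2), (-8, -10)) = 20.6155

Closest pair: (16, -7) and (11, -2) with distance 7.0711

The closest pair is (16, -7) and (11, -2) with Euclidean distance 7.0711. For 6 points, brute-force pairwise comparison is shown above. For large n, the divide-and-conquer algorithm (sort by x, recurse on halves, check the dividing strip) achieves O(n log n).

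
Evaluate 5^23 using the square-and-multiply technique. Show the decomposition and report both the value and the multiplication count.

Computing 5^23 by squaring (build up from 5^1; each line after the first costs one multiplication):

5^1 = 5
5^2 = (5^1)^2 = 5^2 = 25
5^4 = (5^2)^2 = 25^2 = 625
5^5 = 5 * 5^4 = 5 * 625 = 3125
5^10 = (5^5)^2 = 3125^2 = 9765625
5^11 = 5 * 5^10 = 5 * 9765625 = 48828125
5^22 = (5^11)^2 = 48828125^2 = 2384185791015625
5^23 = 5 * 5^22 = 5 * 2384185791015625 = 11920928955078125

Result: 11920928955078125
Multiplications needed: 7 (7 lines after 5^1)

5^23 = 11920928955078125. Using exponentiation by squaring, this requires 7 multiplications. The key idea: if the exponent is even, square the half-power; if odd, multiply by the base once.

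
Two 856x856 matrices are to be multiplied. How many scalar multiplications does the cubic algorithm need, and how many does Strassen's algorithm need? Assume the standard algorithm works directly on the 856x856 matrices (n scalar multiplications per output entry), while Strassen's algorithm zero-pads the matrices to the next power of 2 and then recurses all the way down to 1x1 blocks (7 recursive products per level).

Matrix multiplication for 856x856 matrices:

Strassen's algorithm requires power-of-2 dimensions. Pad 856x856 to 1024x1024 (next power of 2).

Standard algorithm: 856^3 = 627222016 multiplications
Strassen's algorithm: 7^(log2(1024)) = 7^10 = 282475249 multiplications
Savings: 627222016 - 282475249 = 344746767 multiplications

Standard: 627222016 multiplications (856^3). Strassen: 282475249 multiplications (7^10, after padding to 1024x1024). Strassen reduces 8 recursive multiplications to 7 at each level.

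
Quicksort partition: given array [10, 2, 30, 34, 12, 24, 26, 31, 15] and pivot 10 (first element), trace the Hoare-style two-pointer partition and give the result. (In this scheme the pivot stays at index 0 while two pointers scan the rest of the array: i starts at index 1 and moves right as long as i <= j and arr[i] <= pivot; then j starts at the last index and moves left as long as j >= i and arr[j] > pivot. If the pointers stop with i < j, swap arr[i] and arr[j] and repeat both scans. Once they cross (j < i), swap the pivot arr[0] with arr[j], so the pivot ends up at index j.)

Hoare-style two-pointer partition with pivot = 10:

Initial array: [10, 2, 30, 34, 12, 24, 26, 31, 15]

Pointers start at i = 1, j = 8.
i ends at 2, j ends at 1: the pointers have crossed (j < i), so scanning stops.

Swap pivot arr[0] with arr[1] to place pivot at position 1: [2, 10, 30, 34, 12, 24, 26, 31, 15]
Pivot position: 1

After partitioning with pivot 10, the array becomes [2, 10, 30, 34, 12, 24, 26, 31, 15]. The pivot is placed at index 1. All elements to the left of the pivot are <= 10, and all elements to the right are > 10.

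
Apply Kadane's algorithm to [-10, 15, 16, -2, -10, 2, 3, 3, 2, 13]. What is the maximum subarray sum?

Using Kadane's algorithm on [-10, 15, 16, -2, -10, 2, 3, 3, 2, 13]:

Scanning through the array:
Position 1 (value 15): max_ending_here = 15, max_so_far = 15
Position 2 (value 16): max_ending_here = 31, max_so_far = 31
Position 3 (value -2): max_ending_here = 29, max_so_far = 31
Position 4 (value -10): max_ending_here = 19, max_so_far = 31
Position 5 (value 2): max_ending_here = 21, max_so_far = 31
Position 6 (value 3): max_ending_here = 24, max_so_far = 31
Position 7 (value 3): max_ending_here = 27, max_so_far = 31
Position 8 (value 2): max_ending_here = 29, max_so_far = 31
Position 9 (value 13): max_ending_here = 42, max_so_far = 42

Maximum subarray: [15, 16, -2, -10, 2, 3, 3, 2, 13]
Maximum sum: 42

The maximum subarray is [15, 16, -2, -10, 2, 3, 3, 2, 13] with sum 42. This subarray runs from index 1 to index 9.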